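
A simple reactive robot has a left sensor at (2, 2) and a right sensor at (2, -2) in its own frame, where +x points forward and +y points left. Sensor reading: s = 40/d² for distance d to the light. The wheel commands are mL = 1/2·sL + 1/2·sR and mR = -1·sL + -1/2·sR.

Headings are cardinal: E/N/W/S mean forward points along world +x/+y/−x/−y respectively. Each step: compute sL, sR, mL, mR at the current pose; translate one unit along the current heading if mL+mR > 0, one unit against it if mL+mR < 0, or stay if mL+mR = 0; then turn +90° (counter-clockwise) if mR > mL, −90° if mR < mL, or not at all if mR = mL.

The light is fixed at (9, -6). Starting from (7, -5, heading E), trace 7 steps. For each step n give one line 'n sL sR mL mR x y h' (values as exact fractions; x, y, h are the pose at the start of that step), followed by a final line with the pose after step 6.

0 40/9 40 200/9 -220/9 7 -5 E
1 20 20/13 140/13 -270/13 6 -5 S
2 8/5 40/41 264/205 -428/205 6 -4 W
3 5/4 5/2 15/8 -5/2 7 -4 N
4 40/9 40 200/9 -220/9 7 -5 E
5 20 20/13 140/13 -270/13 6 -5 S
6 8/5 40/41 264/205 -428/205 6 -4 W
final 7 -4 N

n=0: pose=(7,-5,E); sL=40/9, sR=40; mL=200/9, mR=-220/9; mL+mR=-20/9 → advance -1; mR−mL=-140/3 → turn -1·90°
n=1: pose=(6,-5,S); sL=20, sR=20/13; mL=140/13, mR=-270/13; mL+mR=-10 → advance -1; mR−mL=-410/13 → turn -1·90°
n=2: pose=(6,-4,W); sL=8/5, sR=40/41; mL=264/205, mR=-428/205; mL+mR=-4/5 → advance -1; mR−mL=-692/205 → turn -1·90°
n=3: pose=(7,-4,N); sL=5/4, sR=5/2; mL=15/8, mR=-5/2; mL+mR=-5/8 → advance -1; mR−mL=-35/8 → turn -1·90°
n=4: pose=(7,-5,E); sL=40/9, sR=40; mL=200/9, mR=-220/9; mL+mR=-20/9 → advance -1; mR−mL=-140/3 → turn -1·90°
n=5: pose=(6,-5,S); sL=20, sR=20/13; mL=140/13, mR=-270/13; mL+mR=-10 → advance -1; mR−mL=-410/13 → turn -1·90°
n=6: pose=(6,-4,W); sL=8/5, sR=40/41; mL=264/205, mR=-428/205; mL+mR=-4/5 → advance -1; mR−mL=-692/205 → turn -1·90°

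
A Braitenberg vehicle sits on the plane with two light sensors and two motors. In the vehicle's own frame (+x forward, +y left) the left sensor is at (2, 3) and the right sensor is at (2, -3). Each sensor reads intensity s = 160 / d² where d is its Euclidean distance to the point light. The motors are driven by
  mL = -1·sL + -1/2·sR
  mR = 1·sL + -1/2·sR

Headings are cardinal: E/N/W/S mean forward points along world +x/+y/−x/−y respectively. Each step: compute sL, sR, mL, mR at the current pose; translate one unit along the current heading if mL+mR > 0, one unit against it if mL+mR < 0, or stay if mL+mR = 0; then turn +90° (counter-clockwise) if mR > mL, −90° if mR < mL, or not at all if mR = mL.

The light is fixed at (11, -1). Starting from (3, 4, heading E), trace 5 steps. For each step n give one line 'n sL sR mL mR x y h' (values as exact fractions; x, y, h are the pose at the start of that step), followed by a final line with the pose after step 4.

n=0: pose=(3,4,E); sL=8/5, sR=4; mL=-18/5, mR=-2/5; mL+mR=-4 → advance -1; mR−mL=16/5 → turn +1·90°
n=1: pose=(2,4,N); sL=160/193, sR=32/17; mL=-5808/3281, mR=-368/3281; mL+mR=-32/17 → advance -1; mR−mL=320/193 → turn +1·90°
n=2: pose=(2,3,W); sL=80/61, sR=16/17; mL=-1848/1037, mR=872/1037; mL+mR=-16/17 → advance -1; mR−mL=160/61 → turn +1·90°
n=3: pose=(3,3,S); sL=160/29, sR=32/25; mL=-4464/725, mR=3536/725; mL+mR=-32/25 → advance -1; mR−mL=320/29 → turn +1·90°
n=4: pose=(3,4,E); sL=8/5, sR=4; mL=-18/5, mR=-2/5; mL+mR=-4 → advance -1; mR−mL=16/5 → turn +1·90°

0 8/5 4 -18/5 -2/5 3 4 E
1 160/193 32/17 -5808/3281 -368/3281 2 4 N
2 80/61 16/17 -1848/1037 872/1037 2 3 W
3 160/29 32/25 -4464/725 3536/725 3 3 S
4 8/5 4 -18/5 -2/5 3 4 E
final 2 4 N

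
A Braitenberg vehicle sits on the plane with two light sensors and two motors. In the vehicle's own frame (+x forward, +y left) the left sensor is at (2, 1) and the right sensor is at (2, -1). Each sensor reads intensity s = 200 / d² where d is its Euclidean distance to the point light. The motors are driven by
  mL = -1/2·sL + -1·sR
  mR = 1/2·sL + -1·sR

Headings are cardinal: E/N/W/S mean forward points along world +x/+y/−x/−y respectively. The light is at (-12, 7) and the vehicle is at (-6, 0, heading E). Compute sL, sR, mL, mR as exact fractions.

2 25/16 -41/16 -9/16

left sensor world pos  = (-4, 1); dL² = 100
right sensor world pos = (-4, -1); dR² = 128
sL = 200/100 = 2
sR = 200/128 = 25/16
mL = -1/2·sL + -1·sR = -41/16
mR = 1/2·sL + -1·sR = -9/16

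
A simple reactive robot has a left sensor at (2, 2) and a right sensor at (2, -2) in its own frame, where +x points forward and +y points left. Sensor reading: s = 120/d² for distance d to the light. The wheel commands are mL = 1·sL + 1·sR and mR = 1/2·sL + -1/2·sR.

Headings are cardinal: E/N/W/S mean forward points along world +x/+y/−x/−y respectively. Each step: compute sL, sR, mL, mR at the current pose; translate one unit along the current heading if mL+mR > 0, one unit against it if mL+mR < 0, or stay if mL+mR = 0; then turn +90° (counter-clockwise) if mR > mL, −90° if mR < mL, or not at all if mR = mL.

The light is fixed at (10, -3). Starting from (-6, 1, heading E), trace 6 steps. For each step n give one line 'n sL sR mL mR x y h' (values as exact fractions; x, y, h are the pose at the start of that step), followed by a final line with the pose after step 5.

n=0: pose=(-6,1,E); sL=15/29, sR=3/5; mL=162/145, mR=-6/145; mL+mR=156/145 → advance +1; mR−mL=-168/145 → turn -1·90°
n=1: pose=(-5,1,S); sL=120/173, sR=120/293; mL=55920/50689, mR=7200/50689; mL+mR=63120/50689 → advance +1; mR−mL=-48720/50689 → turn -1·90°
n=2: pose=(-5,0,W); sL=12/29, sR=60/157; mL=3624/4553, mR=72/4553; mL+mR=3696/4553 → advance +1; mR−mL=-3552/4553 → turn -1·90°
n=3: pose=(-6,0,N); sL=120/349, sR=120/221; mL=68400/77129, mR=-7680/77129; mL+mR=60720/77129 → advance +1; mR−mL=-76080/77129 → turn -1·90°
n=4: pose=(-6,1,E); sL=15/29, sR=3/5; mL=162/145, mR=-6/145; mL+mR=156/145 → advance +1; mR−mL=-168/145 → turn -1·90°
n=5: pose=(-5,1,S); sL=120/173, sR=120/293; mL=55920/50689, mR=7200/50689; mL+mR=63120/50689 → advance +1; mR−mL=-48720/50689 → turn -1·90°

0 15/29 3/5 162/145 -6/145 -6 1 E
1 120/173 120/293 55920/50689 7200/50689 -5 1 S
2 12/29 60/157 3624/4553 72/4553 -5 0 W
3 120/349 120/221 68400/77129 -7680/77129 -6 0 N
4 15/29 3/5 162/145 -6/145 -6 1 E
5 120/173 120/293 55920/50689 7200/50689 -5 1 S
final -5 0 W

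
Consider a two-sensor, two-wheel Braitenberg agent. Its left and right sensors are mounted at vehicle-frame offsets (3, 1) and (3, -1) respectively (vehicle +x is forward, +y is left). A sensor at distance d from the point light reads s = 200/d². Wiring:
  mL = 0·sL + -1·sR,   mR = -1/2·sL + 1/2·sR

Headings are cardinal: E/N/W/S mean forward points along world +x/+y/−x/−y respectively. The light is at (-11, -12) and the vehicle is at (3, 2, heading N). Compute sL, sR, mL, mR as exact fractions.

left sensor world pos  = (2, 5); dL² = 458
right sensor world pos = (4, 5); dR² = 514
sL = 200/458 = 100/229
sR = 200/514 = 100/257
mL = 0·sL + -1·sR = -100/257
mR = -1/2·sL + 1/2·sR = -1400/58853

100/229 100/257 -100/257 -1400/58853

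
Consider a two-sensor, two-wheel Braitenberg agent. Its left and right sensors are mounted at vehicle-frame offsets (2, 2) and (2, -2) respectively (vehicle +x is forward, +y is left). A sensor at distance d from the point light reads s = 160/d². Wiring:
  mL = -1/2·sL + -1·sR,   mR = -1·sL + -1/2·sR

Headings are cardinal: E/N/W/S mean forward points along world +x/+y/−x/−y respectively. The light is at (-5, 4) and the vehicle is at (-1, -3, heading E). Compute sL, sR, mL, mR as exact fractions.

left sensor world pos  = (1, -1); dL² = 61
right sensor world pos = (1, -5); dR² = 117
sL = 160/61 = 160/61
sR = 160/117 = 160/117
mL = -1/2·sL + -1·sR = -19120/7137
mR = -1·sL + -1/2·sR = -23600/7137

160/61 160/117 -19120/7137 -23600/7137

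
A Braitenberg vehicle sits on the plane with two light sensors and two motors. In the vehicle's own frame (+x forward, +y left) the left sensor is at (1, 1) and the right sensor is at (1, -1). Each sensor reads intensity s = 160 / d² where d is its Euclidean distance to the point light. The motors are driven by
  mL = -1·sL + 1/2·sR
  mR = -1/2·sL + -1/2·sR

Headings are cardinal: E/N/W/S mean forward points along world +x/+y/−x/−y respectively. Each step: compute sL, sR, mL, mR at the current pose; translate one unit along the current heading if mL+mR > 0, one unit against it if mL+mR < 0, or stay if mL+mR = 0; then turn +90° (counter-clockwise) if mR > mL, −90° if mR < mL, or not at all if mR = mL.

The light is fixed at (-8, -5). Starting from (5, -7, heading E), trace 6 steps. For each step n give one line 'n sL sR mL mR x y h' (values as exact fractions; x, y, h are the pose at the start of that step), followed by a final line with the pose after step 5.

0 160/197 32/41 -3408/8077 -6432/8077 5 -7 E
1 80/89 16/13 -328/1157 -1232/1157 4 -7 S
2 32/25 160/121 -1872/3025 -3936/3025 4 -6 W
3 10/9 40/49 -310/441 -425/441 5 -6 N
4 160/197 32/41 -3408/8077 -6432/8077 5 -7 E
5 80/89 16/13 -328/1157 -1232/1157 4 -7 S
final 4 -6 W

n=0: pose=(5,-7,E); sL=160/197, sR=32/41; mL=-3408/8077, mR=-6432/8077; mL+mR=-240/197 → advance -1; mR−mL=-3024/8077 → turn -1·90°
n=1: pose=(4,-7,S); sL=80/89, sR=16/13; mL=-328/1157, mR=-1232/1157; mL+mR=-120/89 → advance -1; mR−mL=-904/1157 → turn -1·90°
n=2: pose=(4,-6,W); sL=32/25, sR=160/121; mL=-1872/3025, mR=-3936/3025; mL+mR=-48/25 → advance -1; mR−mL=-2064/3025 → turn -1·90°
n=3: pose=(5,-6,N); sL=10/9, sR=40/49; mL=-310/441, mR=-425/441; mL+mR=-5/3 → advance -1; mR−mL=-115/441 → turn -1·90°
n=4: pose=(5,-7,E); sL=160/197, sR=32/41; mL=-3408/8077, mR=-6432/8077; mL+mR=-240/197 → advance -1; mR−mL=-3024/8077 → turn -1·90°
n=5: pose=(4,-7,S); sL=80/89, sR=16/13; mL=-328/1157, mR=-1232/1157; mL+mR=-120/89 → advance -1; mR−mL=-904/1157 → turn -1·90°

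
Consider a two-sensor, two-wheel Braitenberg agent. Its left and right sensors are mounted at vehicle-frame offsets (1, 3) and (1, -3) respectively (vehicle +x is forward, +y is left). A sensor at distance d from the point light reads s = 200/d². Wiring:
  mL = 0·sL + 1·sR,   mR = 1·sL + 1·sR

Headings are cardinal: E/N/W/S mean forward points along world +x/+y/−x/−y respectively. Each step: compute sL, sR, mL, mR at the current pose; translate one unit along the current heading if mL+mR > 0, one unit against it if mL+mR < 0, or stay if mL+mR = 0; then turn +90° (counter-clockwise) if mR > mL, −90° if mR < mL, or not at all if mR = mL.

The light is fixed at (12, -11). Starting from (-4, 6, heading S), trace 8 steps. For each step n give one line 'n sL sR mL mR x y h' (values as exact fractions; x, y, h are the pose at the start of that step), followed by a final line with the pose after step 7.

0 8/17 200/617 200/617 8336/10489 -4 6 S
1 100/293 100/197 100/197 49000/57721 -4 5 E
2 200/613 200/433 200/433 209200/265429 -3 5 N
3 50/113 25/82 25/82 6925/9266 -3 6 W
4 8/17 200/617 200/617 8336/10489 -4 6 S
5 100/293 100/197 100/197 49000/57721 -4 5 E
6 200/613 200/433 200/433 209200/265429 -3 5 N
7 50/113 25/82 25/82 6925/9266 -3 6 W
final -4 6 S

n=0: pose=(-4,6,S); sL=8/17, sR=200/617; mL=200/617, mR=8336/10489; mL+mR=11736/10489 → advance +1; mR−mL=8/17 → turn +1·90°
n=1: pose=(-4,5,E); sL=100/293, sR=100/197; mL=100/197, mR=49000/57721; mL+mR=78300/57721 → advance +1; mR−mL=100/293 → turn +1·90°
n=2: pose=(-3,5,N); sL=200/613, sR=200/433; mL=200/433, mR=209200/265429; mL+mR=331800/265429 → advance +1; mR−mL=200/613 → turn +1·90°
n=3: pose=(-3,6,W); sL=50/113, sR=25/82; mL=25/82, mR=6925/9266; mL+mR=4875/4633 → advance +1; mR−mL=50/113 → turn +1·90°
n=4: pose=(-4,6,S); sL=8/17, sR=200/617; mL=200/617, mR=8336/10489; mL+mR=11736/10489 → advance +1; mR−mL=8/17 → turn +1·90°
n=5: pose=(-4,5,E); sL=100/293, sR=100/197; mL=100/197, mR=49000/57721; mL+mR=78300/57721 → advance +1; mR−mL=100/293 → turn +1·90°
n=6: pose=(-3,5,N); sL=200/613, sR=200/433; mL=200/433, mR=209200/265429; mL+mR=331800/265429 → advance +1; mR−mL=200/613 → turn +1·90°
n=7: pose=(-3,6,W); sL=50/113, sR=25/82; mL=25/82, mR=6925/9266; mL+mR=4875/4633 → advance +1; mR−mL=50/113 → turn +1·90°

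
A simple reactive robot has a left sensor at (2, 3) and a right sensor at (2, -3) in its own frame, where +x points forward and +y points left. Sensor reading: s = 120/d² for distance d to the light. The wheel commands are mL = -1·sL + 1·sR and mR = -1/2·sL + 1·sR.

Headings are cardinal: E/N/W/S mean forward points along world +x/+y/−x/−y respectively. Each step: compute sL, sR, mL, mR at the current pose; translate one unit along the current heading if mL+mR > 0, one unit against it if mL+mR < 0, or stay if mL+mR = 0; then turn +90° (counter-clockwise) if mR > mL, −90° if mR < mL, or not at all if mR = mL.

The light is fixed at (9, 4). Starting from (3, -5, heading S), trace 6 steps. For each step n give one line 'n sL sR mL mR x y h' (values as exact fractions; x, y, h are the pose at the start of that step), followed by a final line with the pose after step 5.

n=0: pose=(3,-5,S); sL=12/13, sR=60/101; mL=-432/1313, mR=174/1313; mL+mR=-258/1313 → advance -1; mR−mL=6/13 → turn +1·90°
n=1: pose=(3,-4,E); sL=120/41, sR=120/137; mL=-11520/5617, mR=-3300/5617; mL+mR=-14820/5617 → advance -1; mR−mL=60/41 → turn +1·90°
n=2: pose=(2,-4,N); sL=15/17, sR=30/13; mL=315/221, mR=825/442; mL+mR=1455/442 → advance +1; mR−mL=15/34 → turn +1·90°
n=3: pose=(2,-3,W); sL=120/181, sR=120/97; mL=10080/17557, mR=15900/17557; mL+mR=25980/17557 → advance +1; mR−mL=60/181 → turn +1·90°
n=4: pose=(1,-3,S); sL=60/53, sR=60/101; mL=-2880/5353, mR=150/5353; mL+mR=-2730/5353 → advance -1; mR−mL=30/53 → turn +1·90°
n=5: pose=(1,-2,E); sL=8/3, sR=40/39; mL=-64/39, mR=-4/13; mL+mR=-76/39 → advance -1; mR−mL=4/3 → turn +1·90°

0 12/13 60/101 -432/1313 174/1313 3 -5 S
1 120/41 120/137 -11520/5617 -3300/5617 3 -4 E
2 15/17 30/13 315/221 825/442 2 -4 N
3 120/181 120/97 10080/17557 15900/17557 2 -3 W
4 60/53 60/101 -2880/5353 150/5353 1 -3 S
5 8/3 40/39 -64/39 -4/13 1 -2 E
final 0 -2 N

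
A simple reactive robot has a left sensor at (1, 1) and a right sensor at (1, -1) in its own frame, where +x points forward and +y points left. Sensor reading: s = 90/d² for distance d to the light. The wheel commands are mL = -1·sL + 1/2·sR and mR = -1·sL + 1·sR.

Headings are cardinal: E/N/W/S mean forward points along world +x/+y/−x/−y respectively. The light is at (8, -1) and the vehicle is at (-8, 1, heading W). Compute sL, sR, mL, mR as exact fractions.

9/29 45/149 -1377/8642 -36/4321

left sensor world pos  = (-9, 0); dL² = 290
right sensor world pos = (-9, 2); dR² = 298
sL = 90/290 = 9/29
sR = 90/298 = 45/149
mL = -1·sL + 1/2·sR = -1377/8642
mR = -1·sL + 1·sR = -36/4321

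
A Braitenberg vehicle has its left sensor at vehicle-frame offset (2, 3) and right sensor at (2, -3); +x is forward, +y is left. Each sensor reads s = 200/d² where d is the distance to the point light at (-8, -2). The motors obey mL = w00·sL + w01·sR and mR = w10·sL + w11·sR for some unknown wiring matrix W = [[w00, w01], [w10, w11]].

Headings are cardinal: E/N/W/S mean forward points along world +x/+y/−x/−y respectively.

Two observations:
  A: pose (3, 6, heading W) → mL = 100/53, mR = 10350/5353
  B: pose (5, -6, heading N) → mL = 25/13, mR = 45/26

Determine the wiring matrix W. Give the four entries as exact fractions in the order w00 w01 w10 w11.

1 0 1/2 1

obs A: pose=(3,6,W) → sL=100/53, sR=100/101, mL=100/53, mR=10350/5353
obs B: pose=(5,-6,N) → sL=25/13, sR=10/13, mL=25/13, mR=45/26
sensor matrix S = [[100/53, 100/101], [25/13, 10/13]]; det S = -31500/69589
solve [mL_A; mL_B] = S·[w00; w01] and [mR_A; mR_B] = S·[w10; w11]:
  w00 = 1, w01 = 0, w10 = 1/2, w11 = 1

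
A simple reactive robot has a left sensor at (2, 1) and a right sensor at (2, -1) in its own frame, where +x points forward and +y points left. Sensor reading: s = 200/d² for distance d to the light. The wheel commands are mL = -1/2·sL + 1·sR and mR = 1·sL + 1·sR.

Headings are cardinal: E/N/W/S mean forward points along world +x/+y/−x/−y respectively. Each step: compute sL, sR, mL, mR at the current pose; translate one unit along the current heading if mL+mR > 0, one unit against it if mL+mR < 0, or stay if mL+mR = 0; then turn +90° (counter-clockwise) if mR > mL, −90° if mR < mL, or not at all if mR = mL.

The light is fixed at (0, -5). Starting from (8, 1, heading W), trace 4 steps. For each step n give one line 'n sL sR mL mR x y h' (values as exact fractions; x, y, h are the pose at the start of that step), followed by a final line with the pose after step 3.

0 200/61 40/17 740/1037 5840/1037 8 1 W
1 5/2 50/13 135/52 165/26 7 1 S
2 200/117 200/97 13700/11349 42800/11349 7 0 E
3 100/49 20/13 330/637 2280/637 8 0 N
final 8 1 W

n=0: pose=(8,1,W); sL=200/61, sR=40/17; mL=740/1037, mR=5840/1037; mL+mR=6580/1037 → advance +1; mR−mL=300/61 → turn +1·90°
n=1: pose=(7,1,S); sL=5/2, sR=50/13; mL=135/52, mR=165/26; mL+mR=465/52 → advance +1; mR−mL=15/4 → turn +1·90°
n=2: pose=(7,0,E); sL=200/117, sR=200/97; mL=13700/11349, mR=42800/11349; mL+mR=56500/11349 → advance +1; mR−mL=100/39 → turn +1·90°
n=3: pose=(8,0,N); sL=100/49, sR=20/13; mL=330/637, mR=2280/637; mL+mR=2610/637 → advance +1; mR−mL=150/49 → turn +1·90°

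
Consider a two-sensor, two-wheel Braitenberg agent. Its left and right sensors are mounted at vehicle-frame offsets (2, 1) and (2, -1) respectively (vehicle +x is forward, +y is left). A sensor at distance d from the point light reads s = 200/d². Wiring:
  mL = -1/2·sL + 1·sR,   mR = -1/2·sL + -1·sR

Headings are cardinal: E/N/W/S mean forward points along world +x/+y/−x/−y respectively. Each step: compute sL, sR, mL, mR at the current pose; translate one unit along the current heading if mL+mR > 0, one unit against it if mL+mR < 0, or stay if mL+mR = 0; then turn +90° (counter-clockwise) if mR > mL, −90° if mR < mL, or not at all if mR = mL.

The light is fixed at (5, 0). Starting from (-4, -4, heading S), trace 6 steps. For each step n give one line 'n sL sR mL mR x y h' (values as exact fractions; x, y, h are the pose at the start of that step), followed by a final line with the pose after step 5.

n=0: pose=(-4,-4,S); sL=2, sR=25/17; mL=8/17, mR=-42/17; mL+mR=-2 → advance -1; mR−mL=-50/17 → turn -1·90°
n=1: pose=(-4,-3,W); sL=200/137, sR=8/5; mL=596/685, mR=-1596/685; mL+mR=-200/137 → advance -1; mR−mL=-16/5 → turn -1·90°
n=2: pose=(-3,-3,N); sL=100/41, sR=4; mL=114/41, mR=-214/41; mL+mR=-100/41 → advance -1; mR−mL=-8 → turn -1·90°
n=3: pose=(-3,-4,E); sL=40/9, sR=200/61; mL=580/549, mR=-3020/549; mL+mR=-40/9 → advance -1; mR−mL=-400/61 → turn -1·90°
n=4: pose=(-4,-4,S); sL=2, sR=25/17; mL=8/17, mR=-42/17; mL+mR=-2 → advance -1; mR−mL=-50/17 → turn -1·90°
n=5: pose=(-4,-3,W); sL=200/137, sR=8/5; mL=596/685, mR=-1596/685; mL+mR=-200/137 → advance -1; mR−mL=-16/5 → turn -1·90°

0 2 25/17 8/17 -42/17 -4 -4 S
1 200/137 8/5 596/685 -1596/685 -4 -3 W
2 100/41 4 114/41 -214/41 -3 -3 N
3 40/9 200/61 580/549 -3020/549 -3 -4 E
4 2 25/17 8/17 -42/17 -4 -4 S
5 200/137 8/5 596/685 -1596/685 -4 -3 W
final -3 -3 N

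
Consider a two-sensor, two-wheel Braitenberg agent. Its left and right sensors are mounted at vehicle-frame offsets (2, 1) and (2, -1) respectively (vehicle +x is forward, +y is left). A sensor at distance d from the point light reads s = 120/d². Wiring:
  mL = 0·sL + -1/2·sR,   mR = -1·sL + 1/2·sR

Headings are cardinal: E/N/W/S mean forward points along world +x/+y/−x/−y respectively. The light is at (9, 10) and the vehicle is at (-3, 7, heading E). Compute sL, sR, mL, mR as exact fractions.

15/13 30/29 -15/29 -240/377

left sensor world pos  = (-1, 8); dL² = 104
right sensor world pos = (-1, 6); dR² = 116
sL = 120/104 = 15/13
sR = 120/116 = 30/29
mL = 0·sL + -1/2·sR = -15/29
mR = -1·sL + 1/2·sR = -240/377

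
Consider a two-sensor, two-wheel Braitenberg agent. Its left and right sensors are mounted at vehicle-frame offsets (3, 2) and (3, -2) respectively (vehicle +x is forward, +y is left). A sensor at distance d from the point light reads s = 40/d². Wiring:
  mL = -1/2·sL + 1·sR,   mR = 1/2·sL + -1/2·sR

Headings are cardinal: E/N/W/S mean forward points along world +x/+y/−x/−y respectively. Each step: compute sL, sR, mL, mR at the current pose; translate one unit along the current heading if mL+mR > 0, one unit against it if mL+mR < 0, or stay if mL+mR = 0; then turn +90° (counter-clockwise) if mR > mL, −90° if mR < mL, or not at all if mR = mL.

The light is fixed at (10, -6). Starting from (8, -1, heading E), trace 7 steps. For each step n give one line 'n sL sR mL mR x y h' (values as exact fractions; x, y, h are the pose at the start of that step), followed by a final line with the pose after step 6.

0 4/5 4 18/5 -8/5 8 -1 E
1 8 40/13 -12/13 32/13 9 -1 S
2 1 5 9/2 -2 9 -2 E
3 8 8 4 0 10 -2 S
4 4 20/17 -14/17 24/17 10 -3 W
5 40 40/9 -140/9 160/9 9 -3 S
6 2 10 9 -4 9 -4 E
final 10 -4 S

n=0: pose=(8,-1,E); sL=4/5, sR=4; mL=18/5, mR=-8/5; mL+mR=2 → advance +1; mR−mL=-26/5 → turn -1·90°
n=1: pose=(9,-1,S); sL=8, sR=40/13; mL=-12/13, mR=32/13; mL+mR=20/13 → advance +1; mR−mL=44/13 → turn +1·90°
n=2: pose=(9,-2,E); sL=1, sR=5; mL=9/2, mR=-2; mL+mR=5/2 → advance +1; mR−mL=-13/2 → turn -1·90°
n=3: pose=(10,-2,S); sL=8, sR=8; mL=4, mR=0; mL+mR=4 → advance +1; mR−mL=-4 → turn -1·90°
n=4: pose=(10,-3,W); sL=4, sR=20/17; mL=-14/17, mR=24/17; mL+mR=10/17 → advance +1; mR−mL=38/17 → turn +1·90°
n=5: pose=(9,-3,S); sL=40, sR=40/9; mL=-140/9, mR=160/9; mL+mR=20/9 → advance +1; mR−mL=100/3 → turn +1·90°
n=6: pose=(9,-4,E); sL=2, sR=10; mL=9, mR=-4; mL+mR=5 → advance +1; mR−mL=-13 → turn -1·90°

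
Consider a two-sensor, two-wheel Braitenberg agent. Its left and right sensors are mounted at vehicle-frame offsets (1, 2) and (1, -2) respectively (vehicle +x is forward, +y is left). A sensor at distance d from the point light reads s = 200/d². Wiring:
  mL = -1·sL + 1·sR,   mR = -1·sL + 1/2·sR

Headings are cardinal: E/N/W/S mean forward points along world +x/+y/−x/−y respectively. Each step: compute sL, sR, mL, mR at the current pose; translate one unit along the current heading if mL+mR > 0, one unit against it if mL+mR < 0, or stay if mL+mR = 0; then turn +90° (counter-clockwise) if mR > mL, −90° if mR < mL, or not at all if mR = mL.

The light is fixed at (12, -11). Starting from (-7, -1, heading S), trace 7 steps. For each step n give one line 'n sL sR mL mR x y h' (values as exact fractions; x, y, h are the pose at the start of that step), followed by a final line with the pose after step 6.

n=0: pose=(-7,-1,S); sL=20/37, sR=100/261; mL=-1520/9657, mR=-3370/9657; mL+mR=-1630/3219 → advance -1; mR−mL=-50/261 → turn -1·90°
n=1: pose=(-7,0,W); sL=200/481, sR=200/569; mL=-17600/273689, mR=-65700/273689; mL+mR=-83300/273689 → advance -1; mR−mL=-100/569 → turn -1·90°
n=2: pose=(-6,0,N); sL=25/68, sR=1/2; mL=9/68, mR=-2/17; mL+mR=1/68 → advance +1; mR−mL=-1/4 → turn -1·90°
n=3: pose=(-6,1,E); sL=40/97, sR=200/389; mL=3840/37733, mR=-5860/37733; mL+mR=-2020/37733 → advance -1; mR−mL=-100/389 → turn -1·90°
n=4: pose=(-7,1,S); sL=20/41, sR=100/281; mL=-1520/11521, mR=-3570/11521; mL+mR=-5090/11521 → advance -1; mR−mL=-50/281 → turn -1·90°
n=5: pose=(-7,2,W); sL=200/521, sR=8/25; mL=-832/13025, mR=-2916/13025; mL+mR=-3748/13025 → advance -1; mR−mL=-4/25 → turn -1·90°
n=6: pose=(-6,2,N); sL=50/149, sR=50/113; mL=1800/16837, mR=-1925/16837; mL+mR=-125/16837 → advance -1; mR−mL=-25/113 → turn -1·90°

0 20/37 100/261 -1520/9657 -3370/9657 -7 -1 S
1 200/481 200/569 -17600/273689 -65700/273689 -7 0 W
2 25/68 1/2 9/68 -2/17 -6 0 N
3 40/97 200/389 3840/37733 -5860/37733 -6 1 E
4 20/41 100/281 -1520/11521 -3570/11521 -7 1 S
5 200/521 8/25 -832/13025 -2916/13025 -7 2 W
6 50/149 50/113 1800/16837 -1925/16837 -6 2 N
final -6 1 E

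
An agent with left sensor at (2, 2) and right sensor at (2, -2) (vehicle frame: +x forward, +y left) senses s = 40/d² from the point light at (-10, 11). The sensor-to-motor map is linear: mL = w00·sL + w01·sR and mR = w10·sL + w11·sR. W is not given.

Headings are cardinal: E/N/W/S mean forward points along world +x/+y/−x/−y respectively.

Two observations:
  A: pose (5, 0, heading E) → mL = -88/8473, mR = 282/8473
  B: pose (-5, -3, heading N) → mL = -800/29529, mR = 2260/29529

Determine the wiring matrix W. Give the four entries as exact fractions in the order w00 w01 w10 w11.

obs A: pose=(5,0,E) → sL=4/37, sR=20/229, mL=-88/8473, mR=282/8473
obs B: pose=(-5,-3,N) → sL=40/153, sR=40/193, mL=-800/29529, mR=2260/29529
sensor matrix S = [[4/37, 20/229], [40/153, 40/193]]; det S = -106880/250199217
solve [mL_A; mL_B] = S·[w00; w01] and [mR_A; mR_B] = S·[w10; w11]:
  w00 = -1/2, w01 = 1/2, w10 = -1/2, w11 = 1

-1/2 1/2 -1/2 1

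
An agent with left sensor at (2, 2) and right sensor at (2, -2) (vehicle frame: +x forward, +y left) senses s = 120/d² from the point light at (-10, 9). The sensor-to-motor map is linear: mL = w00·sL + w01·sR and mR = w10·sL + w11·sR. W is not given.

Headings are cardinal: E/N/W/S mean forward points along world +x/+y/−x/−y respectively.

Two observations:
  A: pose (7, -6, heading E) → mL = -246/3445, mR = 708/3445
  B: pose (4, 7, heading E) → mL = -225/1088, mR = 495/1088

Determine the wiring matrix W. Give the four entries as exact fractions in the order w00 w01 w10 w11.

obs A: pose=(7,-6,E) → sL=12/53, sR=12/65, mL=-246/3445, mR=708/3445
obs B: pose=(4,7,E) → sL=15/32, sR=15/34, mL=-225/1088, mR=495/1088
sensor matrix S = [[12/53, 12/65], [15/32, 15/34]]; det S = 1251/93704
solve [mL_A; mL_B] = S·[w00; w01] and [mR_A; mR_B] = S·[w10; w11]:
  w00 = 1/2, w01 = -1, w10 = 1/2, w11 = 1/2

1/2 -1 1/2 1/2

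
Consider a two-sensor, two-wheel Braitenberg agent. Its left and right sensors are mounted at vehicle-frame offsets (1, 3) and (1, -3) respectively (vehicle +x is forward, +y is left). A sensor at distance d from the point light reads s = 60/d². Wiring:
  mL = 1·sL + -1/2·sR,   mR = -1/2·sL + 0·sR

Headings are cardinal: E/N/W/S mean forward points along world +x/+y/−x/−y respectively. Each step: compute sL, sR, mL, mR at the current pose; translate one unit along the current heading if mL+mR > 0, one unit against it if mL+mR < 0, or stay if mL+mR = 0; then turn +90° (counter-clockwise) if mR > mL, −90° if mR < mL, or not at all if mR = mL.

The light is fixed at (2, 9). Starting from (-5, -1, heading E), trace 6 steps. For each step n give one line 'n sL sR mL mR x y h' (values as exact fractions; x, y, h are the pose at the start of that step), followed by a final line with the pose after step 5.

n=0: pose=(-5,-1,E); sL=12/17, sR=12/41; mL=390/697, mR=-6/17; mL+mR=144/697 → advance +1; mR−mL=-636/697 → turn -1·90°
n=1: pose=(-4,-1,S); sL=6/13, sR=30/101; mL=411/1313, mR=-3/13; mL+mR=108/1313 → advance +1; mR−mL=-714/1313 → turn -1·90°
n=2: pose=(-4,-2,W); sL=12/49, sR=60/113; mL=-114/5537, mR=-6/49; mL+mR=-792/5537 → advance -1; mR−mL=-564/5537 → turn -1·90°
n=3: pose=(-3,-2,N); sL=15/41, sR=15/26; mL=165/2132, mR=-15/82; mL+mR=-225/2132 → advance -1; mR−mL=-555/2132 → turn -1·90°
n=4: pose=(-3,-3,E); sL=60/97, sR=60/241; mL=11550/23377, mR=-30/97; mL+mR=4320/23377 → advance +1; mR−mL=-18780/23377 → turn -1·90°
n=5: pose=(-2,-3,S); sL=6/17, sR=30/109; mL=399/1853, mR=-3/17; mL+mR=72/1853 → advance +1; mR−mL=-726/1853 → turn -1·90°

0 12/17 12/41 390/697 -6/17 -5 -1 E
1 6/13 30/101 411/1313 -3/13 -4 -1 S
2 12/49 60/113 -114/5537 -6/49 -4 -2 W
3 15/41 15/26 165/2132 -15/82 -3 -2 N
4 60/97 60/241 11550/23377 -30/97 -3 -3 E
5 6/17 30/109 399/1853 -3/17 -2 -3 S
final -2 -4 W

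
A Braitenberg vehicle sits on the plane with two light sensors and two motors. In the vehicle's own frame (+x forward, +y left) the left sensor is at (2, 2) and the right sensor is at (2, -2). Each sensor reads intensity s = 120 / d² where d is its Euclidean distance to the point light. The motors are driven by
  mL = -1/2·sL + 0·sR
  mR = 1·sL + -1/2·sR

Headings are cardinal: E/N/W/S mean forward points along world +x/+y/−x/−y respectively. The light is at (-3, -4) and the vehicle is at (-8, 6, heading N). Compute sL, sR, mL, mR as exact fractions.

left sensor world pos  = (-10, 8); dL² = 193
right sensor world pos = (-6, 8); dR² = 153
sL = 120/193 = 120/193
sR = 120/153 = 40/51
mL = -1/2·sL + 0·sR = -60/193
mR = 1·sL + -1/2·sR = 2260/9843

120/193 40/51 -60/193 2260/9843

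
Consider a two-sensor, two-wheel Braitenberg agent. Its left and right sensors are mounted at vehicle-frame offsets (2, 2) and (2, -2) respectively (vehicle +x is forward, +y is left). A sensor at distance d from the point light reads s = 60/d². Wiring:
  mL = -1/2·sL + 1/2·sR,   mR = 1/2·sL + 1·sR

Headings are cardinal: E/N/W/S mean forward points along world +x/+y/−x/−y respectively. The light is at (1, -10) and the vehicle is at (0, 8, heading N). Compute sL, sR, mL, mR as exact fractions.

left sensor world pos  = (-2, 10); dL² = 409
right sensor world pos = (2, 10); dR² = 401
sL = 60/409 = 60/409
sR = 60/401 = 60/401
mL = -1/2·sL + 1/2·sR = 240/164009
mR = 1/2·sL + 1·sR = 36570/164009

60/409 60/401 240/164009 36570/164009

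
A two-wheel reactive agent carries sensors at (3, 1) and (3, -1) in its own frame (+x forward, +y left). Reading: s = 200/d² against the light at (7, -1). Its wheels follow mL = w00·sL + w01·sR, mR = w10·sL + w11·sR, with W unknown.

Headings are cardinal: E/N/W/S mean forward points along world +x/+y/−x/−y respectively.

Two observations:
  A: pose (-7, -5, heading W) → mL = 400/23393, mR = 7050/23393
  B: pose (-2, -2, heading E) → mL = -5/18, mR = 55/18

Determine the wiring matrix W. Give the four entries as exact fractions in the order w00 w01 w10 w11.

-1/2 1/2 1 -1/2

obs A: pose=(-7,-5,W) → sL=100/157, sR=100/149, mL=400/23393, mR=7050/23393
obs B: pose=(-2,-2,E) → sL=50/9, sR=5, mL=-5/18, mR=55/18
sensor matrix S = [[100/157, 100/149], [50/9, 5]]; det S = -114500/210537
solve [mL_A; mL_B] = S·[w00; w01] and [mR_A; mR_B] = S·[w10; w11]:
  w00 = -1/2, w01 = 1/2, w10 = 1, w11 = -1/2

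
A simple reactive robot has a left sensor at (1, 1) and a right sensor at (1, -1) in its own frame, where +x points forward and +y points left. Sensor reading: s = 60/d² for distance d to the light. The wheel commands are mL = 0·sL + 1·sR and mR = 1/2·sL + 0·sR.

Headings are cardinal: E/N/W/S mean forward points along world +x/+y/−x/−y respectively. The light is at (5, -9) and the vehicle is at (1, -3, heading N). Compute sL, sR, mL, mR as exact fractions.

left sensor world pos  = (0, -2); dL² = 74
right sensor world pos = (2, -2); dR² = 58
sL = 60/74 = 30/37
sR = 60/58 = 30/29
mL = 0·sL + 1·sR = 30/29
mR = 1/2·sL + 0·sR = 15/37

30/37 30/29 30/29 15/37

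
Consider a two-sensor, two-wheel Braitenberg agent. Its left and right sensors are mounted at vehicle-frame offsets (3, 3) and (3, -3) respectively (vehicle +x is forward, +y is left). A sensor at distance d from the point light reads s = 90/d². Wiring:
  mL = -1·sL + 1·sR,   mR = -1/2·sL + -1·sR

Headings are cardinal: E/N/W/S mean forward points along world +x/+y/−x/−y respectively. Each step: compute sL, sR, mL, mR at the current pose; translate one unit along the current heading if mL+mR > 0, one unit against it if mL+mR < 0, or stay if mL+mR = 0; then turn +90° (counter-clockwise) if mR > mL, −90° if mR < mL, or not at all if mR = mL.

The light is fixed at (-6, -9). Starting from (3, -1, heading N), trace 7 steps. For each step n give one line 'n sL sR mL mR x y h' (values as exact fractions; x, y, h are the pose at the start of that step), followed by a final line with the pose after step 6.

n=0: pose=(3,-1,N); sL=90/157, sR=18/53; mL=-1944/8321, mR=-5211/8321; mL+mR=-135/157 → advance -1; mR−mL=-3267/8321 → turn -1·90°
n=1: pose=(3,-2,E); sL=45/122, sR=9/16; mL=189/976, mR=-729/976; mL+mR=-135/244 → advance -1; mR−mL=-459/488 → turn -1·90°
n=2: pose=(2,-2,S); sL=90/137, sR=90/41; mL=8640/5617, mR=-14175/5617; mL+mR=-135/137 → advance -1; mR−mL=-22815/5617 → turn -1·90°
n=3: pose=(2,-1,W); sL=9/5, sR=45/73; mL=-432/365, mR=-1107/730; mL+mR=-27/10 → advance -1; mR−mL=-243/730 → turn -1·90°
n=4: pose=(3,-1,N); sL=90/157, sR=18/53; mL=-1944/8321, mR=-5211/8321; mL+mR=-135/157 → advance -1; mR−mL=-3267/8321 → turn -1·90°
n=5: pose=(3,-2,E); sL=45/122, sR=9/16; mL=189/976, mR=-729/976; mL+mR=-135/244 → advance -1; mR−mL=-459/488 → turn -1·90°
n=6: pose=(2,-2,S); sL=90/137, sR=90/41; mL=8640/5617, mR=-14175/5617; mL+mR=-135/137 → advance -1; mR−mL=-22815/5617 → turn -1·90°

0 90/157 18/53 -1944/8321 -5211/8321 3 -1 N
1 45/122 9/16 189/976 -729/976 3 -2 E
2 90/137 90/41 8640/5617 -14175/5617 2 -2 S
3 9/5 45/73 -432/365 -1107/730 2 -1 W
4 90/157 18/53 -1944/8321 -5211/8321 3 -1 N
5 45/122 9/16 189/976 -729/976 3 -2 E
6 90/137 90/41 8640/5617 -14175/5617 2 -2 S
final 2 -1 W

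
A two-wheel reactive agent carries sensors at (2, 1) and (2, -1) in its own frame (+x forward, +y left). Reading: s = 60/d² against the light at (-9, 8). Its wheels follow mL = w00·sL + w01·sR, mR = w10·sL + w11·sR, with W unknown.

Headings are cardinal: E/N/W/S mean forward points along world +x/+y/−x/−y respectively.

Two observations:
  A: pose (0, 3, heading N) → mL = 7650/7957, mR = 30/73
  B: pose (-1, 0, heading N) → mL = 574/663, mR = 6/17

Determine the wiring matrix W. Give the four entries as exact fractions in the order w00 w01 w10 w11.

1/2 1 1/2 0

obs A: pose=(0,3,N) → sL=60/73, sR=60/109, mL=7650/7957, mR=30/73
obs B: pose=(-1,0,N) → sL=12/17, sR=20/39, mL=574/663, mR=6/17
sensor matrix S = [[60/73, 60/109], [12/17, 20/39]]; det S = 57920/1758497
solve [mL_A; mL_B] = S·[w00; w01] and [mR_A; mR_B] = S·[w10; w11]:
  w00 = 1/2, w01 = 1, w10 = 1/2, w11 = 0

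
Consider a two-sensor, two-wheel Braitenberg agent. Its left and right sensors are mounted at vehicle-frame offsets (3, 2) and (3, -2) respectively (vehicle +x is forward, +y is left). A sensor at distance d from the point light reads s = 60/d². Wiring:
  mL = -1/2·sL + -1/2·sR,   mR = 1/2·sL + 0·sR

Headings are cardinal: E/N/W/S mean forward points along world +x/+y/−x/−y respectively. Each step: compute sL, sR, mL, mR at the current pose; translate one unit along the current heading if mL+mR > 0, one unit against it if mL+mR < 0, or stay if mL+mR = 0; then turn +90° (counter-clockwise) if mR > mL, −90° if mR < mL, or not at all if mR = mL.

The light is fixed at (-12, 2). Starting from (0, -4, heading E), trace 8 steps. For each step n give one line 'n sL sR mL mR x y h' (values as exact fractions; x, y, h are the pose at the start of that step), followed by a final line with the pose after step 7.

n=0: pose=(0,-4,E); sL=60/241, sR=60/289; mL=-15900/69649, mR=30/241; mL+mR=-30/289 → advance -1; mR−mL=24570/69649 → turn +1·90°
n=1: pose=(-1,-4,N); sL=2/3, sR=30/89; mL=-134/267, mR=1/3; mL+mR=-15/89 → advance -1; mR−mL=223/267 → turn +1·90°
n=2: pose=(-1,-5,W); sL=12/29, sR=60/89; mL=-1404/2581, mR=6/29; mL+mR=-30/89 → advance -1; mR−mL=1938/2581 → turn +1·90°
n=3: pose=(0,-5,S); sL=15/74, sR=3/10; mL=-93/370, mR=15/148; mL+mR=-3/20 → advance -1; mR−mL=261/740 → turn +1·90°
n=4: pose=(0,-4,E); sL=60/241, sR=60/289; mL=-15900/69649, mR=30/241; mL+mR=-30/289 → advance -1; mR−mL=24570/69649 → turn +1·90°
n=5: pose=(-1,-4,N); sL=2/3, sR=30/89; mL=-134/267, mR=1/3; mL+mR=-15/89 → advance -1; mR−mL=223/267 → turn +1·90°
n=6: pose=(-1,-5,W); sL=12/29, sR=60/89; mL=-1404/2581, mR=6/29; mL+mR=-30/89 → advance -1; mR−mL=1938/2581 → turn +1·90°
n=7: pose=(0,-5,S); sL=15/74, sR=3/10; mL=-93/370, mR=15/148; mL+mR=-3/20 → advance -1; mR−mL=261/740 → turn +1·90°

0 60/241 60/289 -15900/69649 30/241 0 -4 E
1 2/3 30/89 -134/267 1/3 -1 -4 N
2 12/29 60/89 -1404/2581 6/29 -1 -5 W
3 15/74 3/10 -93/370 15/148 0 -5 S
4 60/241 60/289 -15900/69649 30/241 0 -4 E
5 2/3 30/89 -134/267 1/3 -1 -4 N
6 12/29 60/89 -1404/2581 6/29 -1 -5 W
7 15/74 3/10 -93/370 15/148 0 -5 S
final 0 -4 E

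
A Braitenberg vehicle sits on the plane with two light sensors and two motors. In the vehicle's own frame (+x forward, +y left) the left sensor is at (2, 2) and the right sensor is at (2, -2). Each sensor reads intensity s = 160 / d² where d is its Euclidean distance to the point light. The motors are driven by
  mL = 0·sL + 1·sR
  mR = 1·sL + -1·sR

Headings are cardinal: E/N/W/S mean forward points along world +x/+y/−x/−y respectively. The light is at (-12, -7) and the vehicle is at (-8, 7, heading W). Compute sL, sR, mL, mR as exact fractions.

40/37 8/13 8/13 224/481

left sensor world pos  = (-10, 5); dL² = 148
right sensor world pos = (-10, 9); dR² = 260
sL = 160/148 = 40/37
sR = 160/260 = 8/13
mL = 0·sL + 1·sR = 8/13
mR = 1·sL + -1·sR = 224/481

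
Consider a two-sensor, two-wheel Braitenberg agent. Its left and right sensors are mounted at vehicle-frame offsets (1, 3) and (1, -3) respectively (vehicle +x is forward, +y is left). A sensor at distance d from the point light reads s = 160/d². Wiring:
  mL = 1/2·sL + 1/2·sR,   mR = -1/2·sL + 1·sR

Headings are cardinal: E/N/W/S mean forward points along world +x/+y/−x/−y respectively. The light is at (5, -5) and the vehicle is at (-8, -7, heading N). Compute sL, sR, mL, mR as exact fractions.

left sensor world pos  = (-11, -6); dL² = 257
right sensor world pos = (-5, -6); dR² = 101
sL = 160/257 = 160/257
sR = 160/101 = 160/101
mL = 1/2·sL + 1/2·sR = 28640/25957
mR = -1/2·sL + 1·sR = 33040/25957

160/257 160/101 28640/25957 33040/25957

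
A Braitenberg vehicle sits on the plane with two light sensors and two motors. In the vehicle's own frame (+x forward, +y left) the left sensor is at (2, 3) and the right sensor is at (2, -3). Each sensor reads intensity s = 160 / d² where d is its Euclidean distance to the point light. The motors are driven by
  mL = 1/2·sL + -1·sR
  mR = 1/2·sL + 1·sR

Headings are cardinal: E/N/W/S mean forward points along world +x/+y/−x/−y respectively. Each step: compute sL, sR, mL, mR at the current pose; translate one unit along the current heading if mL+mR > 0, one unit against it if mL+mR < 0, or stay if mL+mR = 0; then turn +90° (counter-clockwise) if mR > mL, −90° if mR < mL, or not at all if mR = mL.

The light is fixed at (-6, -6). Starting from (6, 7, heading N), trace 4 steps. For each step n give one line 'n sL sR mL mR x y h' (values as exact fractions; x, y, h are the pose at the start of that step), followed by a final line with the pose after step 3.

0 80/153 16/45 -8/85 472/765 6 7 N
1 160/221 160/389 -4240/85969 66480/85969 6 8 W
2 8/17 10/13 -118/221 222/221 5 8 S
3 32/85 160/269 -9296/22865 17904/22865 5 7 E
final 6 7 N

n=0: pose=(6,7,N); sL=80/153, sR=16/45; mL=-8/85, mR=472/765; mL+mR=80/153 → advance +1; mR−mL=32/45 → turn +1·90°
n=1: pose=(6,8,W); sL=160/221, sR=160/389; mL=-4240/85969, mR=66480/85969; mL+mR=160/221 → advance +1; mR−mL=320/389 → turn +1·90°
n=2: pose=(5,8,S); sL=8/17, sR=10/13; mL=-118/221, mR=222/221; mL+mR=8/17 → advance +1; mR−mL=20/13 → turn +1·90°
n=3: pose=(5,7,E); sL=32/85, sR=160/269; mL=-9296/22865, mR=17904/22865; mL+mR=32/85 → advance +1; mR−mL=320/269 → turn +1·90°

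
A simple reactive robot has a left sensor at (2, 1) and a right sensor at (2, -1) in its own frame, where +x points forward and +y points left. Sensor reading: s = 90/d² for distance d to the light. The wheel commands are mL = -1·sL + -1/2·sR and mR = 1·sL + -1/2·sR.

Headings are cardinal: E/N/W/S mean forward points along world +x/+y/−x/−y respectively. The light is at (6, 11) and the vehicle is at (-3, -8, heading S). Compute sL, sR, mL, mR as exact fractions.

18/101 90/541 -14283/54641 5193/54641

left sensor world pos  = (-2, -10); dL² = 505
right sensor world pos = (-4, -10); dR² = 541
sL = 90/505 = 18/101
sR = 90/541 = 90/541
mL = -1·sL + -1/2·sR = -14283/54641
mR = 1·sL + -1/2·sR = 5193/54641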